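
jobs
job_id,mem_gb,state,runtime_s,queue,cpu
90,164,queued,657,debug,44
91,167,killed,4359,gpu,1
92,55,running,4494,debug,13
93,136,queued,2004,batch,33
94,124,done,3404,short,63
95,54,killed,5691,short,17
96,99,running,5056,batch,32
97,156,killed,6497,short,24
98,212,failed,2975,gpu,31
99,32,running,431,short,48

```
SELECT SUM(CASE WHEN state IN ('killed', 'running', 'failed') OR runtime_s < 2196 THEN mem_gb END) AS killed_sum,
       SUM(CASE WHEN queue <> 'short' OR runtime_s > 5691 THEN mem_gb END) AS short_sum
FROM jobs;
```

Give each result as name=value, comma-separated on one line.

killed_sum=1075, short_sum=989

[killed_sum: state IN ('killed', 'running', 'failed') OR runtime_s < 2196]
job_id=90: ✓ → 164
job_id=91: ✓ → 167
job_id=92: ✓ → 55
job_id=93: ✓ → 136
job_id=94: ✗
job_id=95: ✓ → 54
job_id=96: ✓ → 99
job_id=97: ✓ → 156
job_id=98: ✓ → 212
job_id=99: ✓ → 32
killed_sum = 164 + 167 + 55 + 136 + 54 + 99 + 156 + 212 + 32 = 1075
—
[short_sum: queue <> 'short' OR runtime_s > 5691]
job_id=90: ✓ → 164
job_id=91: ✓ → 167
job_id=92: ✓ → 55
job_id=93: ✓ → 136
job_id=94: ✗
job_id=95: ✗
job_id=96: ✓ → 99
job_id=97: ✓ → 156
job_id=98: ✓ → 212
job_id=99: ✗
short_sum = 164 + 167 + 55 + 136 + 99 + 156 + 212 = 989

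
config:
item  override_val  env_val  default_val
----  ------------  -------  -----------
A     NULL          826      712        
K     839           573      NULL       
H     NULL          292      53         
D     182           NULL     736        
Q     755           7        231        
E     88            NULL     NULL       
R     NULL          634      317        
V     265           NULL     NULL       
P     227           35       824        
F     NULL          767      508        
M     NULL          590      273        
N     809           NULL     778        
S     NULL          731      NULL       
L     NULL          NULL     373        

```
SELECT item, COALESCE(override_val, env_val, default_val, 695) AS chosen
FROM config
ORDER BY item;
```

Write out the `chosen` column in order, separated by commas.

item=A: override_val=NULL, env_val=826 → 826
item=D: override_val=182 → 182
item=E: override_val=88 → 88
item=F: override_val=NULL, env_val=767 → 767
item=H: override_val=NULL, env_val=292 → 292
item=K: override_val=839 → 839
item=L: override_val=NULL, env_val=NULL, default_val=373 → 373
item=M: override_val=NULL, env_val=590 → 590
item=N: override_val=809 → 809
item=P: override_val=227 → 227
item=Q: override_val=755 → 755
item=R: override_val=NULL, env_val=634 → 634
item=S: override_val=NULL, env_val=731 → 731
item=V: override_val=265 → 265

826, 182, 88, 767, 292, 839, 373, 590, 809, 227, 755, 634, 731, 265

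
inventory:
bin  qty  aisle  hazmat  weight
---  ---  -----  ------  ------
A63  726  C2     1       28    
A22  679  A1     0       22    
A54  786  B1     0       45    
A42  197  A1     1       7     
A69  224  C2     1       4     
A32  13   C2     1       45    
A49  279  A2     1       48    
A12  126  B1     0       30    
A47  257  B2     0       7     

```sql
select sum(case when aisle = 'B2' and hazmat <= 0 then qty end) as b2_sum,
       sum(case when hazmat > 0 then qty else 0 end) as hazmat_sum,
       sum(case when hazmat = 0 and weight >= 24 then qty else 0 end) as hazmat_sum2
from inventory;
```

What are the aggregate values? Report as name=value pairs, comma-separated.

b2_sum=257, hazmat_sum=1439, hazmat_sum2=912

[b2_sum: aisle = 'B2' and hazmat <= 0]
bin=A63: ✗
bin=A22: ✗
bin=A54: ✗
bin=A42: ✗
bin=A69: ✗
bin=A32: ✗
bin=A49: ✗
bin=A12: ✗
bin=A47: ✓ → 257
b2_sum = 257
—
[hazmat_sum: hazmat > 0]
bin=A63: ✓ → 726
bin=A22: ✗
bin=A54: ✗
bin=A42: ✓ → 197
bin=A69: ✓ → 224
bin=A32: ✓ → 13
bin=A49: ✓ → 279
bin=A12: ✗
bin=A47: ✗
hazmat_sum = 726 + 197 + 224 + 13 + 279 = 1439
—
[hazmat_sum2: hazmat = 0 and weight >= 24]
bin=A63: ✗
bin=A22: ✗
bin=A54: ✓ → 786
bin=A42: ✗
bin=A69: ✗
bin=A32: ✗
bin=A49: ✗
bin=A12: ✓ → 126
bin=A47: ✗
hazmat_sum2 = 786 + 126 = 912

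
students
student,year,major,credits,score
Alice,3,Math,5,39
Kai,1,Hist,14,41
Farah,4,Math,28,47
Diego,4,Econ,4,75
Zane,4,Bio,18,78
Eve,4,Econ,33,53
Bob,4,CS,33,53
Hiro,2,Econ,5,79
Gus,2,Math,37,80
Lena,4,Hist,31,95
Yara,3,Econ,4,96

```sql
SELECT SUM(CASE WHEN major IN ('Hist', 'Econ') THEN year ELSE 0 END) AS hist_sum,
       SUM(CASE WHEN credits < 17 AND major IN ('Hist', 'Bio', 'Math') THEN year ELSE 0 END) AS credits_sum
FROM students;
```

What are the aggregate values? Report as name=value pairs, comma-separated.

hist_sum=18, credits_sum=4

[hist_sum: major IN ('Hist', 'Econ')]
student=Alice: ✗
student=Kai: ✓ → 1
student=Farah: ✗
student=Diego: ✓ → 4
student=Zane: ✗
student=Eve: ✓ → 4
student=Bob: ✗
student=Hiro: ✓ → 2
student=Gus: ✗
student=Lena: ✓ → 4
student=Yara: ✓ → 3
hist_sum = 1 + 4 + 4 + 2 + 4 + 3 = 18
—
[credits_sum: credits < 17 AND major IN ('Hist', 'Bio', 'Math')]
student=Alice: ✓ → 3
student=Kai: ✓ → 1
student=Farah: ✗
student=Diego: ✗
student=Zane: ✗
student=Eve: ✗
student=Bob: ✗
student=Hiro: ✗
student=Gus: ✗
student=Lena: ✗
student=Yara: ✗
credits_sum = 3 + 1 = 4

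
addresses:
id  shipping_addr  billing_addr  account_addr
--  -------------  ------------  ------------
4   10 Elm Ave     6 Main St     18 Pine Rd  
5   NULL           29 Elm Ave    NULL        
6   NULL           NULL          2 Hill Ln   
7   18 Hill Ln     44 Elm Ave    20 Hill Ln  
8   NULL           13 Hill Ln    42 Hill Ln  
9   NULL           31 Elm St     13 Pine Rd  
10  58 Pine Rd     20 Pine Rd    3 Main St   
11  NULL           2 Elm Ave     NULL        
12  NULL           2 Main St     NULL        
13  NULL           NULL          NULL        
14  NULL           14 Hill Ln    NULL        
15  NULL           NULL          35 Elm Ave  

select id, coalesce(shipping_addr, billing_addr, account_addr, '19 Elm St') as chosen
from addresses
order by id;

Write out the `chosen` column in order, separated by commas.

id=4: shipping_addr=10 Elm Ave → 10 Elm Ave
id=5: shipping_addr=NULL, billing_addr=29 Elm Ave → 29 Elm Ave
id=6: shipping_addr=NULL, billing_addr=NULL, account_addr=2 Hill Ln → 2 Hill Ln
id=7: shipping_addr=18 Hill Ln → 18 Hill Ln
id=8: shipping_addr=NULL, billing_addr=13 Hill Ln → 13 Hill Ln
id=9: shipping_addr=NULL, billing_addr=31 Elm St → 31 Elm St
id=10: shipping_addr=58 Pine Rd → 58 Pine Rd
id=11: shipping_addr=NULL, billing_addr=2 Elm Ave → 2 Elm Ave
id=12: shipping_addr=NULL, billing_addr=2 Main St → 2 Main St
id=13: shipping_addr=NULL, billing_addr=NULL, account_addr=NULL, → literal 19 Elm St → 19 Elm St
id=14: shipping_addr=NULL, billing_addr=14 Hill Ln → 14 Hill Ln
id=15: shipping_addr=NULL, billing_addr=NULL, account_addr=35 Elm Ave → 35 Elm Ave

10 Elm Ave, 29 Elm Ave, 2 Hill Ln, 18 Hill Ln, 13 Hill Ln, 31 Elm St, 58 Pine Rd, 2 Elm Ave, 2 Main St, 19 Elm St, 14 Hill Ln, 35 Elm Ave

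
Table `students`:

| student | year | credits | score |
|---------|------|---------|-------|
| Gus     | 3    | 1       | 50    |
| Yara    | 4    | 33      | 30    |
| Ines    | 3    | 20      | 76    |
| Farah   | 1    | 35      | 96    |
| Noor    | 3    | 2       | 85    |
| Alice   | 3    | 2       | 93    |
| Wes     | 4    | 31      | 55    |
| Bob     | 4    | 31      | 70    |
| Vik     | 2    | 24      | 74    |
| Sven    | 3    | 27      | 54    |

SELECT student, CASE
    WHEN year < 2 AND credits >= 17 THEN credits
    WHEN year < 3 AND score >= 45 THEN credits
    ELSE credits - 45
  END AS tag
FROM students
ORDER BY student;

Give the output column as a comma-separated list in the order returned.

student=Alice: ELSE → -43
student=Bob: ELSE → -14
student=Farah: year < 2 AND credits >= 17 → 35
student=Gus: ELSE → -44
student=Ines: ELSE → -25
student=Noor: ELSE → -43
student=Sven: ELSE → -18
student=Vik: year < 3 AND score >= 45 → 24
student=Wes: ELSE → -14
student=Yara: ELSE → -12

-43, -14, 35, -44, -25, -43, -18, 24, -14, -12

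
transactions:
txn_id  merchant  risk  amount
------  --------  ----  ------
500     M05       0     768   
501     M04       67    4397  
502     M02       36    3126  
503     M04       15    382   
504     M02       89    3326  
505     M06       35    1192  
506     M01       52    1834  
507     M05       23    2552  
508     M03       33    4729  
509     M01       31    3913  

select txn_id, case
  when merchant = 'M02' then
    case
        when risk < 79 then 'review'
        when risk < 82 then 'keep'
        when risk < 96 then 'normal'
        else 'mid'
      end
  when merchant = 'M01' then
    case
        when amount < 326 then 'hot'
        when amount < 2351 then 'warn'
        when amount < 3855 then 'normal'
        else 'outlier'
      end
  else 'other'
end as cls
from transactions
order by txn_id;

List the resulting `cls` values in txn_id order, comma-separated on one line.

other, other, review, other, normal, other, warn, other, other, outlier

txn_id=500: merchant='M05' → outer ELSE → other
txn_id=501: merchant='M04' → outer ELSE → other
txn_id=502: merchant='M02' → inner[risk < 79] → review
txn_id=503: merchant='M04' → outer ELSE → other
txn_id=504: merchant='M02' → inner[risk < 96] → normal
txn_id=505: merchant='M06' → outer ELSE → other
txn_id=506: merchant='M01' → inner[amount < 2351] → warn
txn_id=507: merchant='M05' → outer ELSE → other
txn_id=508: merchant='M03' → outer ELSE → other
txn_id=509: merchant='M01' → inner[ELSE] → outlier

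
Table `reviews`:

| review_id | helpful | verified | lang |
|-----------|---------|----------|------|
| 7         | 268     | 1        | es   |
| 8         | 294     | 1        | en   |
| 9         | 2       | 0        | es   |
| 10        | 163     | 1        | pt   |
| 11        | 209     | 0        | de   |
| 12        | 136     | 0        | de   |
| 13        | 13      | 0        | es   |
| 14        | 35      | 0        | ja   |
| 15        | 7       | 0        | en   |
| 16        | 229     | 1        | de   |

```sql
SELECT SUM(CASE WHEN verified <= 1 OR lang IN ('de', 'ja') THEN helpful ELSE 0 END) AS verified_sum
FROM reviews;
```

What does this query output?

1356

review_id=7: ✓ → 268
review_id=8: ✓ → 294
review_id=9: ✓ → 2
review_id=10: ✓ → 163
review_id=11: ✓ → 209
review_id=12: ✓ → 136
review_id=13: ✓ → 13
review_id=14: ✓ → 35
review_id=15: ✓ → 7
review_id=16: ✓ → 229
verified_sum = 268 + 294 + 2 + 163 + 209 + 136 + 13 + 35 + 7 + 229 = 1356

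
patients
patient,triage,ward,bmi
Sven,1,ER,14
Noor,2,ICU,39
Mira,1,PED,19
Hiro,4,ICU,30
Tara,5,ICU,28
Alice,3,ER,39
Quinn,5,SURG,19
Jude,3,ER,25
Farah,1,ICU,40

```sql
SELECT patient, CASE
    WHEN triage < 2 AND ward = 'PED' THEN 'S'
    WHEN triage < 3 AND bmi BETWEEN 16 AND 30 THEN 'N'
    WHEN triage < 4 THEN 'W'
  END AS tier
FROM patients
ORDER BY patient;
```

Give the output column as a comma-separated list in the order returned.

W, W, NULL, W, S, W, NULL, W, NULL

patient=Alice: triage < 4 → W
patient=Farah: triage < 4 → W
patient=Hiro: (no match → NULL) → NULL
patient=Jude: triage < 4 → W
patient=Mira: triage < 2 AND ward = 'PED' → S
patient=Noor: triage < 4 → W
patient=Quinn: (no match → NULL) → NULL
patient=Sven: triage < 4 → W
patient=Tara: (no match → NULL) → NULL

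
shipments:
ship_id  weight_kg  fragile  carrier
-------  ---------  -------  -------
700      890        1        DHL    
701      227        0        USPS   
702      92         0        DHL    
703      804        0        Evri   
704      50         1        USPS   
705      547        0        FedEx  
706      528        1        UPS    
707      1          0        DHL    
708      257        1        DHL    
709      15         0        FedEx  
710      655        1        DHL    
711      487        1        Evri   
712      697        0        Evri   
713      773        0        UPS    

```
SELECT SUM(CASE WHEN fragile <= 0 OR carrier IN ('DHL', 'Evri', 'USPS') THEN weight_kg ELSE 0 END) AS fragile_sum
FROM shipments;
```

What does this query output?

ship_id=700: ✓ → 890
ship_id=701: ✓ → 227
ship_id=702: ✓ → 92
ship_id=703: ✓ → 804
ship_id=704: ✓ → 50
ship_id=705: ✓ → 547
ship_id=706: ✗
ship_id=707: ✓ → 1
ship_id=708: ✓ → 257
ship_id=709: ✓ → 15
ship_id=710: ✓ → 655
ship_id=711: ✓ → 487
ship_id=712: ✓ → 697
ship_id=713: ✓ → 773
fragile_sum = 890 + 227 + 92 + 804 + 50 + 547 + 1 + 257 + 15 + 655 + 487 + 697 + 773 = 5495

5495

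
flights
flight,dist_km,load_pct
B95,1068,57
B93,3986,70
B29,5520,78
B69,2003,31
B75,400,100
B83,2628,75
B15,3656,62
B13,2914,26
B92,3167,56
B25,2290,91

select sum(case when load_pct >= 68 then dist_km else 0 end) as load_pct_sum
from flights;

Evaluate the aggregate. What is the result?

14824

flight=B95: ✗
flight=B93: ✓ → 3986
flight=B29: ✓ → 5520
flight=B69: ✗
flight=B75: ✓ → 400
flight=B83: ✓ → 2628
flight=B15: ✗
flight=B13: ✗
flight=B92: ✗
flight=B25: ✓ → 2290
load_pct_sum = 3986 + 5520 + 400 + 2628 + 2290 = 14824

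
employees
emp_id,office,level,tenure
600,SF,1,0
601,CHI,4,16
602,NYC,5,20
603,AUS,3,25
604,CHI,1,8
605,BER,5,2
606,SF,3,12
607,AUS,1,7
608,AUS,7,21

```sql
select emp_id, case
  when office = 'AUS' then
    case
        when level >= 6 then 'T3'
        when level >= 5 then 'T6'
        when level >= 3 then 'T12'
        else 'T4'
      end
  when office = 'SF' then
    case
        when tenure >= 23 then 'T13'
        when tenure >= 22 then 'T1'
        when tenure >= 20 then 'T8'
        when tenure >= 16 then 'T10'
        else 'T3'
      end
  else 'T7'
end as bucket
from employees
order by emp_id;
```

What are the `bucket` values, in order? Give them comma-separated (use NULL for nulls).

T3, T7, T7, T12, T7, T7, T3, T4, T3

emp_id=600: office='SF' → inner[ELSE] → T3
emp_id=601: office='CHI' → outer ELSE → T7
emp_id=602: office='NYC' → outer ELSE → T7
emp_id=603: office='AUS' → inner[level >= 3] → T12
emp_id=604: office='CHI' → outer ELSE → T7
emp_id=605: office='BER' → outer ELSE → T7
emp_id=606: office='SF' → inner[ELSE] → T3
emp_id=607: office='AUS' → inner[ELSE] → T4
emp_id=608: office='AUS' → inner[level >= 6] → T3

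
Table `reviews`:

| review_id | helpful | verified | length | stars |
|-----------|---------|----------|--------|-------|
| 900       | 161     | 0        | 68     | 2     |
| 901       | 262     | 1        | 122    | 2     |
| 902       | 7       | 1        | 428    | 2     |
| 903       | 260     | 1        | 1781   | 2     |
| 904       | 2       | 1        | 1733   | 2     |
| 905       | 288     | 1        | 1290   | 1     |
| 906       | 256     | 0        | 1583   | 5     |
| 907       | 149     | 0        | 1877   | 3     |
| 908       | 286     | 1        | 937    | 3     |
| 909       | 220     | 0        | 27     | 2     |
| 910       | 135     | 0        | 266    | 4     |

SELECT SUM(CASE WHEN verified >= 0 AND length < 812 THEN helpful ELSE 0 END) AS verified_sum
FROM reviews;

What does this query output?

785

review_id=900: ✓ → 161
review_id=901: ✓ → 262
review_id=902: ✓ → 7
review_id=903: ✗
review_id=904: ✗
review_id=905: ✗
review_id=906: ✗
review_id=907: ✗
review_id=908: ✗
review_id=909: ✓ → 220
review_id=910: ✓ → 135
verified_sum = 161 + 262 + 7 + 220 + 135 = 785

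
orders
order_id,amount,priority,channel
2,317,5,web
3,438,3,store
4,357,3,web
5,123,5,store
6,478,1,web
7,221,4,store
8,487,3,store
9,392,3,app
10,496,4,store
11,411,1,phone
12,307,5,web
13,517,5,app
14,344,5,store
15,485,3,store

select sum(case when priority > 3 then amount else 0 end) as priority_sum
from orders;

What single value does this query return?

2325

order_id=2: ✓ → 317
order_id=3: ✗
order_id=4: ✗
order_id=5: ✓ → 123
order_id=6: ✗
order_id=7: ✓ → 221
order_id=8: ✗
order_id=9: ✗
order_id=10: ✓ → 496
order_id=11: ✗
order_id=12: ✓ → 307
order_id=13: ✓ → 517
order_id=14: ✓ → 344
order_id=15: ✗
priority_sum = 317 + 123 + 221 + 496 + 307 + 517 + 344 = 2325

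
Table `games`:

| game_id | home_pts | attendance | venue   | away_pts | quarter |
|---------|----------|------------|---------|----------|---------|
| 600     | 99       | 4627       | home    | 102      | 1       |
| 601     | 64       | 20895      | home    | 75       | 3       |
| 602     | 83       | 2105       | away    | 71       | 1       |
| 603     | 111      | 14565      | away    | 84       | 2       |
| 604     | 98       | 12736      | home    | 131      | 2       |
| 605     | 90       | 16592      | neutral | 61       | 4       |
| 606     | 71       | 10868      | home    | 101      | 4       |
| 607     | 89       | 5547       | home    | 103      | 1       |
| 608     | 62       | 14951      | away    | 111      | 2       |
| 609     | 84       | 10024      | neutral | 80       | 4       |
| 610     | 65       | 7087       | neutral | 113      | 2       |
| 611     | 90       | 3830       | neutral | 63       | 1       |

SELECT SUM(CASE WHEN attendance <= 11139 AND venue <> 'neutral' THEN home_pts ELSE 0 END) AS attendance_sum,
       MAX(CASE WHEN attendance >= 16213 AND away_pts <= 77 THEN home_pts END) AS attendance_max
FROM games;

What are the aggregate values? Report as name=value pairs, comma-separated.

[attendance_sum: attendance <= 11139 AND venue <> 'neutral']
game_id=600: ✓ → 99
game_id=601: ✗
game_id=602: ✓ → 83
game_id=603: ✗
game_id=604: ✗
game_id=605: ✗
game_id=606: ✓ → 71
game_id=607: ✓ → 89
game_id=608: ✗
game_id=609: ✗
game_id=610: ✗
game_id=611: ✗
attendance_sum = 99 + 83 + 71 + 89 = 342
—
[attendance_max: attendance >= 16213 AND away_pts <= 77]
game_id=600: ✗
game_id=601: ✓ → 64
game_id=602: ✗
game_id=603: ✗
game_id=604: ✗
game_id=605: ✓ → 90
game_id=606: ✗
game_id=607: ✗
game_id=608: ✗
game_id=609: ✗
game_id=610: ✗
game_id=611: ✗
attendance_max = MAX(64, 90) = 90

attendance_sum=342, attendance_max=90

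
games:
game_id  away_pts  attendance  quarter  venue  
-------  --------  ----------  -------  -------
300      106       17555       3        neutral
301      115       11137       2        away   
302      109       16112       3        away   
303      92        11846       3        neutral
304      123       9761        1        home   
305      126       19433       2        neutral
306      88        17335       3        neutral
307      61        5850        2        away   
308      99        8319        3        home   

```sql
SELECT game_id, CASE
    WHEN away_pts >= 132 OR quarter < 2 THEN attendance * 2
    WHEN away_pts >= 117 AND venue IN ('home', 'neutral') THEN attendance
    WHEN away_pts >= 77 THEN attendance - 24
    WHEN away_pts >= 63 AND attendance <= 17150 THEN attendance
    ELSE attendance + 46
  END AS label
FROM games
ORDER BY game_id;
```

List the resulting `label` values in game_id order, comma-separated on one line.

game_id=300: away_pts >= 77 → 17531
game_id=301: away_pts >= 77 → 11113
game_id=302: away_pts >= 77 → 16088
game_id=303: away_pts >= 77 → 11822
game_id=304: away_pts >= 132 OR quarter < 2 → 19522
game_id=305: away_pts >= 117 AND venue IN ('home', 'neutral') → 19433
game_id=306: away_pts >= 77 → 17311
game_id=307: ELSE → 5896
game_id=308: away_pts >= 77 → 8295

17531, 11113, 16088, 11822, 19522, 19433, 17311, 5896, 8295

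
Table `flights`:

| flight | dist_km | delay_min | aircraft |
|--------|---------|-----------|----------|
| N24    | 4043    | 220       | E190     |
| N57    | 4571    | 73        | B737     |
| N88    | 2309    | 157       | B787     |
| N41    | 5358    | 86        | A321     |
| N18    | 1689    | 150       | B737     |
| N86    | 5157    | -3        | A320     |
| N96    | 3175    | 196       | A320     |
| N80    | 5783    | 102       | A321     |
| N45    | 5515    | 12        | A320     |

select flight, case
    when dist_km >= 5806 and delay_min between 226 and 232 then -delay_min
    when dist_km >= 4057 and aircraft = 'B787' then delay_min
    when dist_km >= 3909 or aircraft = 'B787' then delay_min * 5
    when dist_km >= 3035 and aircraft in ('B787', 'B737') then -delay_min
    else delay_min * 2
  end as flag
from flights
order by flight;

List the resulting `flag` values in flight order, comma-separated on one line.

flight=N18: ELSE → 300
flight=N24: dist_km >= 3909 or aircraft = 'B787' → 1100
flight=N41: dist_km >= 3909 or aircraft = 'B787' → 430
flight=N45: dist_km >= 3909 or aircraft = 'B787' → 60
flight=N57: dist_km >= 3909 or aircraft = 'B787' → 365
flight=N80: dist_km >= 3909 or aircraft = 'B787' → 510
flight=N86: dist_km >= 3909 or aircraft = 'B787' → -15
flight=N88: dist_km >= 3909 or aircraft = 'B787' → 785
flight=N96: ELSE → 392

300, 1100, 430, 60, 365, 510, -15, 785, 392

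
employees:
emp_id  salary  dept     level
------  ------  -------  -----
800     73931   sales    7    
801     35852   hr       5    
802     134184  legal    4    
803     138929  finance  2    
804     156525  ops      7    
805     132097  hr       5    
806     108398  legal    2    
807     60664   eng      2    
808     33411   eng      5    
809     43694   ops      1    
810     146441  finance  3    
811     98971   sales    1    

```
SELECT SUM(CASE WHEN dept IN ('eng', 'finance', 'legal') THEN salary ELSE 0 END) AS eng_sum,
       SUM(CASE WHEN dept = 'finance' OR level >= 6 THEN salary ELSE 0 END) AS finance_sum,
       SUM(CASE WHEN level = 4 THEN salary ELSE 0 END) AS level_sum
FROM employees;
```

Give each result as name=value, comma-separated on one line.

eng_sum=622027, finance_sum=515826, level_sum=134184

[eng_sum: dept IN ('eng', 'finance', 'legal')]
emp_id=800: ✗
emp_id=801: ✗
emp_id=802: ✓ → 134184
emp_id=803: ✓ → 138929
emp_id=804: ✗
emp_id=805: ✗
emp_id=806: ✓ → 108398
emp_id=807: ✓ → 60664
emp_id=808: ✓ → 33411
emp_id=809: ✗
emp_id=810: ✓ → 146441
emp_id=811: ✗
eng_sum = 134184 + 138929 + 108398 + 60664 + 33411 + 146441 = 622027
—
[finance_sum: dept = 'finance' OR level >= 6]
emp_id=800: ✓ → 73931
emp_id=801: ✗
emp_id=802: ✗
emp_id=803: ✓ → 138929
emp_id=804: ✓ → 156525
emp_id=805: ✗
emp_id=806: ✗
emp_id=807: ✗
emp_id=808: ✗
emp_id=809: ✗
emp_id=810: ✓ → 146441
emp_id=811: ✗
finance_sum = 73931 + 138929 + 156525 + 146441 = 515826
—
[level_sum: level = 4]
emp_id=800: ✗
emp_id=801: ✗
emp_id=802: ✓ → 134184
emp_id=803: ✗
emp_id=804: ✗
emp_id=805: ✗
emp_id=806: ✗
emp_id=807: ✗
emp_id=808: ✗
emp_id=809: ✗
emp_id=810: ✗
emp_id=811: ✗
level_sum = 134184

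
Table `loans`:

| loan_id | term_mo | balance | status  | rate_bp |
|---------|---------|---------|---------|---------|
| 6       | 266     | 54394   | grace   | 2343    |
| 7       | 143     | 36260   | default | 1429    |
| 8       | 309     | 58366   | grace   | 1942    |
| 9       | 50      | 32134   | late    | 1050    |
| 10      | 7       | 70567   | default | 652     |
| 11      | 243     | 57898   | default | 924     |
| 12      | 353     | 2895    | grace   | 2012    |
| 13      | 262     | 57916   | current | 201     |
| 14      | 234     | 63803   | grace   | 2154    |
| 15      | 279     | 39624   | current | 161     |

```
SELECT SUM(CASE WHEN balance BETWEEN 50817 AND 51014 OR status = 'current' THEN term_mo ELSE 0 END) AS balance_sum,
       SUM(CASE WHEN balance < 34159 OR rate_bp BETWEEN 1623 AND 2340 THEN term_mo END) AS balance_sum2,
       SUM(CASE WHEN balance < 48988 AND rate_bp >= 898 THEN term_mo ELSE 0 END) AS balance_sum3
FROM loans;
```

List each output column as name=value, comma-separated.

[balance_sum: balance BETWEEN 50817 AND 51014 OR status = 'current']
loan_id=6: ✗
loan_id=7: ✗
loan_id=8: ✗
loan_id=9: ✗
loan_id=10: ✗
loan_id=11: ✗
loan_id=12: ✗
loan_id=13: ✓ → 262
loan_id=14: ✗
loan_id=15: ✓ → 279
balance_sum = 262 + 279 = 541
—
[balance_sum2: balance < 34159 OR rate_bp BETWEEN 1623 AND 2340]
loan_id=6: ✗
loan_id=7: ✗
loan_id=8: ✓ → 309
loan_id=9: ✓ → 50
loan_id=10: ✗
loan_id=11: ✗
loan_id=12: ✓ → 353
loan_id=13: ✗
loan_id=14: ✓ → 234
loan_id=15: ✗
balance_sum2 = 309 + 50 + 353 + 234 = 946
—
[balance_sum3: balance < 48988 AND rate_bp >= 898]
loan_id=6: ✗
loan_id=7: ✓ → 143
loan_id=8: ✗
loan_id=9: ✓ → 50
loan_id=10: ✗
loan_id=11: ✗
loan_id=12: ✓ → 353
loan_id=13: ✗
loan_id=14: ✗
loan_id=15: ✗
balance_sum3 = 143 + 50 + 353 = 546

balance_sum=541, balance_sum2=946, balance_sum3=546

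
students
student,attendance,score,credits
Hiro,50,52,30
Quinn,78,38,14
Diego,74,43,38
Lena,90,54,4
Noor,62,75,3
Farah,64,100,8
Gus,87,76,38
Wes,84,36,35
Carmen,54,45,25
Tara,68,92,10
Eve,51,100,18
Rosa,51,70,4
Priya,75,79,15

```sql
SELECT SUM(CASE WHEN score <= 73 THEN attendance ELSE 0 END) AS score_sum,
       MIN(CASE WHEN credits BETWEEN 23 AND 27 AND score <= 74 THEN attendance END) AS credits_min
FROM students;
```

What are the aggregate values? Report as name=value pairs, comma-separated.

score_sum=481, credits_min=54

[score_sum: score <= 73]
student=Hiro: ✓ → 50
student=Quinn: ✓ → 78
student=Diego: ✓ → 74
student=Lena: ✓ → 90
student=Noor: ✗
student=Farah: ✗
student=Gus: ✗
student=Wes: ✓ → 84
student=Carmen: ✓ → 54
student=Tara: ✗
student=Eve: ✗
student=Rosa: ✓ → 51
student=Priya: ✗
score_sum = 50 + 78 + 74 + 90 + 84 + 54 + 51 = 481
—
[credits_min: credits BETWEEN 23 AND 27 AND score <= 74]
student=Hiro: ✗
student=Quinn: ✗
student=Diego: ✗
student=Lena: ✗
student=Noor: ✗
student=Farah: ✗
student=Gus: ✗
student=Wes: ✗
student=Carmen: ✓ → 54
student=Tara: ✗
student=Eve: ✗
student=Rosa: ✗
student=Priya: ✗
credits_min = MIN(54) = 54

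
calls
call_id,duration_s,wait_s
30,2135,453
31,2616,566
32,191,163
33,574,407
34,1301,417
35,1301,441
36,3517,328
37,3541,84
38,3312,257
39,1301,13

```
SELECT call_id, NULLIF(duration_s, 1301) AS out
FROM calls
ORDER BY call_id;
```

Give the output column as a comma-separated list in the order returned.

call_id=30: duration_s=2135 vs 1301: differ → 2135
call_id=31: duration_s=2616 vs 1301: differ → 2616
call_id=32: duration_s=191 vs 1301: differ → 191
call_id=33: duration_s=574 vs 1301: differ → 574
call_id=34: duration_s=1301 vs 1301: equal → NULL
call_id=35: duration_s=1301 vs 1301: equal → NULL
call_id=36: duration_s=3517 vs 1301: differ → 3517
call_id=37: duration_s=3541 vs 1301: differ → 3541
call_id=38: duration_s=3312 vs 1301: differ → 3312
call_id=39: duration_s=1301 vs 1301: equal → NULL

2135, 2616, 191, 574, NULL, NULL, 3517, 3541, 3312, NULL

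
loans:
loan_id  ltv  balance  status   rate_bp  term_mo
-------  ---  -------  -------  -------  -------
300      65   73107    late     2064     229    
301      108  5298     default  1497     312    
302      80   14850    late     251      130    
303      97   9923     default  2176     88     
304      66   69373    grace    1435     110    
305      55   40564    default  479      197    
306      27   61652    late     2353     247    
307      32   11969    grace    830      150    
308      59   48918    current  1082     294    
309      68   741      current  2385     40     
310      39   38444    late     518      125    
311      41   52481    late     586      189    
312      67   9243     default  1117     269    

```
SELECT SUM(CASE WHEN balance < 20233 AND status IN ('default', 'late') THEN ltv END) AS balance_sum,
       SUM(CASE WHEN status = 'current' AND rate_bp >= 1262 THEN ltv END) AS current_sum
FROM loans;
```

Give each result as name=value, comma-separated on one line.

balance_sum=352, current_sum=68

[balance_sum: balance < 20233 AND status IN ('default', 'late')]
loan_id=300: ✗
loan_id=301: ✓ → 108
loan_id=302: ✓ → 80
loan_id=303: ✓ → 97
loan_id=304: ✗
loan_id=305: ✗
loan_id=306: ✗
loan_id=307: ✗
loan_id=308: ✗
loan_id=309: ✗
loan_id=310: ✗
loan_id=311: ✗
loan_id=312: ✓ → 67
balance_sum = 108 + 80 + 97 + 67 = 352
—
[current_sum: status = 'current' AND rate_bp >= 1262]
loan_id=300: ✗
loan_id=301: ✗
loan_id=302: ✗
loan_id=303: ✗
loan_id=304: ✗
loan_id=305: ✗
loan_id=306: ✗
loan_id=307: ✗
loan_id=308: ✗
loan_id=309: ✓ → 68
loan_id=310: ✗
loan_id=311: ✗
loan_id=312: ✗
current_sum = 68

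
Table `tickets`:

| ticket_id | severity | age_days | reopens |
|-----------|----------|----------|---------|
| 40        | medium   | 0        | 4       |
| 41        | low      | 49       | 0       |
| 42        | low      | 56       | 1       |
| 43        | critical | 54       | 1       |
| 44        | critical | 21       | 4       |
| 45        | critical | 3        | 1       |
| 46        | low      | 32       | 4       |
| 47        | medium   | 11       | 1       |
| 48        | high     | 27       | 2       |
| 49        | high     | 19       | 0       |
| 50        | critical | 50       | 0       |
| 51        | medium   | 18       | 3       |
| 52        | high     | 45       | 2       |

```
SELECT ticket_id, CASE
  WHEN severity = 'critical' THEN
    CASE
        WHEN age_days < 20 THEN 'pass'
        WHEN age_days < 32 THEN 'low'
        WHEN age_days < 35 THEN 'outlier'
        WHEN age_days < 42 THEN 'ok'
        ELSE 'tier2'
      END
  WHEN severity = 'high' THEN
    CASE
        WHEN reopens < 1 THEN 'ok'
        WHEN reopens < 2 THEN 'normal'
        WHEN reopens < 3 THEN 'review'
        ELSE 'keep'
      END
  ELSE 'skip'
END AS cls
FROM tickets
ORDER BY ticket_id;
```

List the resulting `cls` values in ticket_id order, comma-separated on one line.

ticket_id=40: severity='medium' → outer ELSE → skip
ticket_id=41: severity='low' → outer ELSE → skip
ticket_id=42: severity='low' → outer ELSE → skip
ticket_id=43: severity='critical' → inner[ELSE] → tier2
ticket_id=44: severity='critical' → inner[age_days < 32] → low
ticket_id=45: severity='critical' → inner[age_days < 20] → pass
ticket_id=46: severity='low' → outer ELSE → skip
ticket_id=47: severity='medium' → outer ELSE → skip
ticket_id=48: severity='high' → inner[reopens < 3] → review
ticket_id=49: severity='high' → inner[reopens < 1] → ok
ticket_id=50: severity='critical' → inner[ELSE] → tier2
ticket_id=51: severity='medium' → outer ELSE → skip
ticket_id=52: severity='high' → inner[reopens < 3] → review

skip, skip, skip, tier2, low, pass, skip, skip, review, ok, tier2, skip, review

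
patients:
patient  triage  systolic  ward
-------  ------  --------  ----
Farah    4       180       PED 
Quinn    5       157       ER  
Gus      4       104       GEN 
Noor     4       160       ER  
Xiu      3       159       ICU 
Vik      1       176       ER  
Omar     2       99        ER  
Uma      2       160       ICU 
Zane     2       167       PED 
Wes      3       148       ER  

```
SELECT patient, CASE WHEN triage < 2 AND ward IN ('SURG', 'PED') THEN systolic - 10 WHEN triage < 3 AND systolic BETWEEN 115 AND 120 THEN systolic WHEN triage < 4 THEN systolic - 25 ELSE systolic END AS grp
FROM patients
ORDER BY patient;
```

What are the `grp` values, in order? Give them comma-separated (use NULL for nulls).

180, 104, 160, 74, 157, 135, 151, 123, 134, 142

patient=Farah: ELSE → 180
patient=Gus: ELSE → 104
patient=Noor: ELSE → 160
patient=Omar: triage < 4 → 74
patient=Quinn: ELSE → 157
patient=Uma: triage < 4 → 135
patient=Vik: triage < 4 → 151
patient=Wes: triage < 4 → 123
patient=Xiu: triage < 4 → 134
patient=Zane: triage < 4 → 142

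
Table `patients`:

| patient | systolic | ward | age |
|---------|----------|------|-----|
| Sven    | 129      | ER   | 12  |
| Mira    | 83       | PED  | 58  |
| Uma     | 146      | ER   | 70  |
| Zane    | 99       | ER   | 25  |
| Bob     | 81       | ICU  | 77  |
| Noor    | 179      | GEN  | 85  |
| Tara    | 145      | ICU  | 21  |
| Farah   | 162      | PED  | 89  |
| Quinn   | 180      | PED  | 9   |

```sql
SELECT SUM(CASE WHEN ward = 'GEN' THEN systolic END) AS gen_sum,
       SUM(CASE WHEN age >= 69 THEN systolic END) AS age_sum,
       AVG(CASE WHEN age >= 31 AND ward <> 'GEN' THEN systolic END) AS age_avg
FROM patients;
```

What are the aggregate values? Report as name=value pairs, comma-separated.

[gen_sum: ward = 'GEN']
patient=Sven: ✗
patient=Mira: ✗
patient=Uma: ✗
patient=Zane: ✗
patient=Bob: ✗
patient=Noor: ✓ → 179
patient=Tara: ✗
patient=Farah: ✗
patient=Quinn: ✗
gen_sum = 179
—
[age_sum: age >= 69]
patient=Sven: ✗
patient=Mira: ✗
patient=Uma: ✓ → 146
patient=Zane: ✗
patient=Bob: ✓ → 81
patient=Noor: ✓ → 179
patient=Tara: ✗
patient=Farah: ✓ → 162
patient=Quinn: ✗
age_sum = 146 + 81 + 179 + 162 = 568
—
[age_avg: age >= 31 AND ward <> 'GEN']
patient=Sven: ✗
patient=Mira: ✓ → 83
patient=Uma: ✓ → 146
patient=Zane: ✗
patient=Bob: ✓ → 81
patient=Noor: ✗
patient=Tara: ✗
patient=Farah: ✓ → 162
patient=Quinn: ✗
age_avg = (83 + 146 + 81 + 162) / 4 = 118

gen_sum=179, age_sum=568, age_avg=118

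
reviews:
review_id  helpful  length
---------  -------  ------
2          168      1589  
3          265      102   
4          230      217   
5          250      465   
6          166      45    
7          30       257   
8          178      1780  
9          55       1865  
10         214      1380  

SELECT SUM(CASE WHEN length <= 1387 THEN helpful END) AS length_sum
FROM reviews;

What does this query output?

review_id=2: ✗
review_id=3: ✓ → 265
review_id=4: ✓ → 230
review_id=5: ✓ → 250
review_id=6: ✓ → 166
review_id=7: ✓ → 30
review_id=8: ✗
review_id=9: ✗
review_id=10: ✓ → 214
length_sum = 265 + 230 + 250 + 166 + 30 + 214 = 1155

1155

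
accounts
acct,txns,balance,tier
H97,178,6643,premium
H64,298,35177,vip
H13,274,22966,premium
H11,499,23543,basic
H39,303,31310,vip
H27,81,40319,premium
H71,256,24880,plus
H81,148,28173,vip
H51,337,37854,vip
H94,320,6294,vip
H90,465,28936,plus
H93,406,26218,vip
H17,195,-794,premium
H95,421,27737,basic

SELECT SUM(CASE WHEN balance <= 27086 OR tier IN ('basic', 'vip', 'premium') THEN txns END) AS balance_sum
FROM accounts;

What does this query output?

3716

acct=H97: ✓ → 178
acct=H64: ✓ → 298
acct=H13: ✓ → 274
acct=H11: ✓ → 499
acct=H39: ✓ → 303
acct=H27: ✓ → 81
acct=H71: ✓ → 256
acct=H81: ✓ → 148
acct=H51: ✓ → 337
acct=H94: ✓ → 320
acct=H90: ✗
acct=H93: ✓ → 406
acct=H17: ✓ → 195
acct=H95: ✓ → 421
balance_sum = 178 + 298 + 274 + 499 + 303 + 81 + 256 + 148 + 337 + 320 + 406 + 195 + 421 = 3716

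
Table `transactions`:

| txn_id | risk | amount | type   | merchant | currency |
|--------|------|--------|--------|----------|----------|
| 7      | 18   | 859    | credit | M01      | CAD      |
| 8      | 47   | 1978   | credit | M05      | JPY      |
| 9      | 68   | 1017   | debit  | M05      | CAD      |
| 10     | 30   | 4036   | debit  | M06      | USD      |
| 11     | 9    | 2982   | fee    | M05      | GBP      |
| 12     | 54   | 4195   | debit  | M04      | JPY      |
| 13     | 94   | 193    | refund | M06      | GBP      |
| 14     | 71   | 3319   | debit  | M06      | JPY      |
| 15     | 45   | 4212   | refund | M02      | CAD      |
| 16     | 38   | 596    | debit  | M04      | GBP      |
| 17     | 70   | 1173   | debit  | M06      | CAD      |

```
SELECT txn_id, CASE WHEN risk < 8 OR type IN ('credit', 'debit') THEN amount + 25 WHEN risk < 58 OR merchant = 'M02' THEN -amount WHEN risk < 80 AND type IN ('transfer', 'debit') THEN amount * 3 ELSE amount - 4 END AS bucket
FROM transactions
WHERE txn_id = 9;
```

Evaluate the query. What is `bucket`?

1042

txn_id = 9: risk=68, amount=1017, type=debit, merchant=M05, currency=CAD.
risk < 8 OR type IN ('credit', 'debit') → true → 1042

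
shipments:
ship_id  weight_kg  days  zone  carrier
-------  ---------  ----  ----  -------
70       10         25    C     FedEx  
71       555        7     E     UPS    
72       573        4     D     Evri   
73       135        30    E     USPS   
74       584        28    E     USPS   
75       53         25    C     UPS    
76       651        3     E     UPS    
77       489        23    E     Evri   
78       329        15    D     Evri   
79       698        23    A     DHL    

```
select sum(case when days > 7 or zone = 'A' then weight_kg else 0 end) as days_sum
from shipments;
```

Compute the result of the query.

ship_id=70: ✓ → 10
ship_id=71: ✗
ship_id=72: ✗
ship_id=73: ✓ → 135
ship_id=74: ✓ → 584
ship_id=75: ✓ → 53
ship_id=76: ✗
ship_id=77: ✓ → 489
ship_id=78: ✓ → 329
ship_id=79: ✓ → 698
days_sum = 10 + 135 + 584 + 53 + 489 + 329 + 698 = 2298

2298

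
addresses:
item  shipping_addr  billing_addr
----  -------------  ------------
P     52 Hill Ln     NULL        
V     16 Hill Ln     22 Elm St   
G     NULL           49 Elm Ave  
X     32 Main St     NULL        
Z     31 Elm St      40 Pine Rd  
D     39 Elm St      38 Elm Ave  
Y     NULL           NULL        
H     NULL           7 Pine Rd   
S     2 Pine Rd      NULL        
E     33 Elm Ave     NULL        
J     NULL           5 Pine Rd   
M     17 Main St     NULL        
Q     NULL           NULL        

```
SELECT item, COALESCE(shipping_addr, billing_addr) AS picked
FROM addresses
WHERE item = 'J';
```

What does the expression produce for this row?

item = J: shipping_addr=NULL, billing_addr=5 Pine Rd.
shipping_addr=NULL, billing_addr=5 Pine Rd → 5 Pine Rd

5 Pine Rd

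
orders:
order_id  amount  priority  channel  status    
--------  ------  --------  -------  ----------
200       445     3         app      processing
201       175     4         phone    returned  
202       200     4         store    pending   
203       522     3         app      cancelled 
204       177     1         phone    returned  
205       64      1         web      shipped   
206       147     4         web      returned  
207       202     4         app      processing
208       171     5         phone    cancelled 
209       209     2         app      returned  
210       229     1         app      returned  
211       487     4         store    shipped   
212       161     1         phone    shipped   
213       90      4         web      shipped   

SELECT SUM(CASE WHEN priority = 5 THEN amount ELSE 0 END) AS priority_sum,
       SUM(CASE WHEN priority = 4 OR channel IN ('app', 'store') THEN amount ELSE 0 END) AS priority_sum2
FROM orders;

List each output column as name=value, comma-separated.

[priority_sum: priority = 5]
order_id=200: ✗
order_id=201: ✗
order_id=202: ✗
order_id=203: ✗
order_id=204: ✗
order_id=205: ✗
order_id=206: ✗
order_id=207: ✗
order_id=208: ✓ → 171
order_id=209: ✗
order_id=210: ✗
order_id=211: ✗
order_id=212: ✗
order_id=213: ✗
priority_sum = 171
—
[priority_sum2: priority = 4 OR channel IN ('app', 'store')]
order_id=200: ✓ → 445
order_id=201: ✓ → 175
order_id=202: ✓ → 200
order_id=203: ✓ → 522
order_id=204: ✗
order_id=205: ✗
order_id=206: ✓ → 147
order_id=207: ✓ → 202
order_id=208: ✗
order_id=209: ✓ → 209
order_id=210: ✓ → 229
order_id=211: ✓ → 487
order_id=212: ✗
order_id=213: ✓ → 90
priority_sum2 = 445 + 175 + 200 + 522 + 147 + 202 + 209 + 229 + 487 + 90 = 2706

priority_sum=171, priority_sum2=2706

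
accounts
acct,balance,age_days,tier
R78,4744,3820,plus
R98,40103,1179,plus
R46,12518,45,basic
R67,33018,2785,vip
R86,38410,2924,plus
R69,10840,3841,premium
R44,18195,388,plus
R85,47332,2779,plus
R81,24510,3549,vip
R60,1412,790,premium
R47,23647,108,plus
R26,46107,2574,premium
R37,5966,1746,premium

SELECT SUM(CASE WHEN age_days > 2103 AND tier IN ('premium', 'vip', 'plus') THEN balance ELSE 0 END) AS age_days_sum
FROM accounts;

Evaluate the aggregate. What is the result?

204961

acct=R78: ✓ → 4744
acct=R98: ✗
acct=R46: ✗
acct=R67: ✓ → 33018
acct=R86: ✓ → 38410
acct=R69: ✓ → 10840
acct=R44: ✗
acct=R85: ✓ → 47332
acct=R81: ✓ → 24510
acct=R60: ✗
acct=R47: ✗
acct=R26: ✓ → 46107
acct=R37: ✗
age_days_sum = 4744 + 33018 + 38410 + 10840 + 47332 + 24510 + 46107 = 204961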